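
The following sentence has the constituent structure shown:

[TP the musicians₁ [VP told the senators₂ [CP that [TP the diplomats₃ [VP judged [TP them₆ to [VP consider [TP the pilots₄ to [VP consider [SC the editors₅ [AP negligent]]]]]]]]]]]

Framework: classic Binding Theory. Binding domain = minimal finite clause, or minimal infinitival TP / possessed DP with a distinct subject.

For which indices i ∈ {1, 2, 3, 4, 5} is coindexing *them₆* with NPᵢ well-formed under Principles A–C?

*them* is a pronoun, so Principle B applies: it must be free in its binding domain.
Binding domain of *them₆*: the embedded TP, whose subject is the diplomats₃.
*the musicians₁* c-commands the pronoun but from outside its binding domain, and is not c-commanded by it → coindexation permitted.
*the senators₂* c-commands the pronoun but from outside its binding domain, and is not c-commanded by it → coindexation permitted.
*the diplomats₃* c-commands the pronoun within its binding domain → coindexation would violate Principle B.
*the pilots₄*: the pronoun c-commands this R-expression → coindexation would violate Principle C on *the pilots₄*.
*the editors₅*: the pronoun c-commands this R-expression → coindexation would violate Principle C on *the editors₅*.

{1, 2}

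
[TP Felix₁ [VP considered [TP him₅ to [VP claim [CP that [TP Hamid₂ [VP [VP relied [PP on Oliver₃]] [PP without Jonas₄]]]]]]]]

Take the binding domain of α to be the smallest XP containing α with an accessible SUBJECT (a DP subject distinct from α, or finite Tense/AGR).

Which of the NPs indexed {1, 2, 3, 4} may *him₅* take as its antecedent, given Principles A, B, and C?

none

*him* is a pronoun, so Principle B applies: it must be free in its binding domain.
Binding domain of *him₅*: the matrix TP, whose subject is Felix₁.
*Felix₁* c-commands the pronoun within its binding domain → coindexation would violate Principle B.
*Hamid₂*: the pronoun c-commands this R-expression → coindexation would violate Principle C on *Hamid₂*.
*Oliver₃*: the pronoun c-commands this R-expression → coindexation would violate Principle C on *Oliver₃*.
*Jonas₄*: the pronoun c-commands this R-expression → coindexation would violate Principle C on *Jonas₄*.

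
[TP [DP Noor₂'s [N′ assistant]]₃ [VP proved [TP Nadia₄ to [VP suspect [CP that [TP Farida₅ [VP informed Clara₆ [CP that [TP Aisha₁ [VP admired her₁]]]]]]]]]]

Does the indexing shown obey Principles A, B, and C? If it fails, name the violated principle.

Principle B

The two coindexed NPs are *Aisha₁* and *her₁*.
*her₁* is a pronoun. Its binding domain is the embedded TP, whose subject is Aisha₁.
*Aisha₁* c-commands it within that domain and carries the same index.
The pronoun is locally bound → Principle B violation.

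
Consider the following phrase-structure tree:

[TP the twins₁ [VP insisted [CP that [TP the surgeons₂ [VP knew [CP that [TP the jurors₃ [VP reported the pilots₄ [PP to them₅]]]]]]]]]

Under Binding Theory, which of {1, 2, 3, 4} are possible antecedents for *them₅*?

{1, 2}

*them* is a pronoun, so Principle B applies: it must be free in its binding domain.
Binding domain of *them₅*: the embedded TP, whose subject is the jurors₃.
*the twins₁* c-commands the pronoun but from outside its binding domain, and is not c-commanded by it → coindexation permitted.
*the surgeons₂* c-commands the pronoun but from outside its binding domain, and is not c-commanded by it → coindexation permitted.
*the jurors₃* c-commands the pronoun within its binding domain → coindexation would violate Principle B.
*the pilots₄* c-commands the pronoun within its binding domain → coindexation would violate Principle B.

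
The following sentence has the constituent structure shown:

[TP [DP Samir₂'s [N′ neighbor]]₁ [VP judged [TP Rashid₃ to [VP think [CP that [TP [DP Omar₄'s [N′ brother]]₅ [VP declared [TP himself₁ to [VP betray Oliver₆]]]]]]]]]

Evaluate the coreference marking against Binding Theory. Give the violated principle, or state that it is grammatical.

The two coindexed NPs are *[Samir₂'s neighbor]₁* and *himself₁*.
*himself₁* is an anaphor. Principle A requires it to be bound within its binding domain — the embedded TP, whose subject is [Omar₄'s brother]₅.
Within that domain it is c-commanded by *[Omar₄'s brother]₅*, which does not share its index.
*[Samir₂'s neighbor]₁* does c-command the anaphor, but from outside its binding domain.
The anaphor is unbound in its domain → Principle A violation.

Principle A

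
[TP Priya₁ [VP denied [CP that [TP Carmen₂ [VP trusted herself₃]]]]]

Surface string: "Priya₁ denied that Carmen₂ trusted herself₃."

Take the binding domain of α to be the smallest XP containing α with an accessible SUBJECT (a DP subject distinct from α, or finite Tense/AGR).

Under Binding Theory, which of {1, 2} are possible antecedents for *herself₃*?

*herself* is an anaphor, so Principle A applies: it must be bound in its binding domain.
Binding domain of *herself₃*: the embedded TP, whose subject is Carmen₂.
*Priya₁* c-commands the anaphor but is outside its binding domain → cannot satisfy Principle A.
*Carmen₂* c-commands the anaphor within its binding domain → licit binder.

{2}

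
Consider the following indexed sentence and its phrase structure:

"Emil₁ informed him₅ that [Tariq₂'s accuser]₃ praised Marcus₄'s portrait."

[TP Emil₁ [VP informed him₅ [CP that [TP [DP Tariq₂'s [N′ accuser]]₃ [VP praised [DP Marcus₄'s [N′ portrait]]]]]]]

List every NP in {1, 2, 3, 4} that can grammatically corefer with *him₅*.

*him* is a pronoun, so Principle B applies: it must be free in its binding domain.
Binding domain of *him₅*: the matrix TP, whose subject is Emil₁.
*Emil₁* c-commands the pronoun within its binding domain → coindexation would violate Principle B.
*Tariq₂*: the pronoun c-commands this R-expression → coindexation would violate Principle C on *Tariq₂*.
*[Tariq₂'s accuser]₃*: the pronoun c-commands this R-expression → coindexation would violate Principle C on *[Tariq₂'s accuser]₃*.
*Marcus₄*: the pronoun c-commands this R-expression → coindexation would violate Principle C on *Marcus₄*.

none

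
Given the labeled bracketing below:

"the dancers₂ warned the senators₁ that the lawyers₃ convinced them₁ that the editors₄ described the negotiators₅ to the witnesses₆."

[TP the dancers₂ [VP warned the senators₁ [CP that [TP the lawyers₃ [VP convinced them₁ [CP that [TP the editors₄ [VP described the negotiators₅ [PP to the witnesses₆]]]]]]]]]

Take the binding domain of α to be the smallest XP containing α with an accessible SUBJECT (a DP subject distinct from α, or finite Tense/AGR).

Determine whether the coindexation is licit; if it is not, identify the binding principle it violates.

grammatical

The two coindexed NPs are *the senators₁* and *them₁*.
*them₁* is a pronoun; its binding domain is the embedded TP, whose subject is the lawyers₃. Within that domain it is c-commanded only by *the lawyers₃*, which carries a different index — the pronoun is free locally, so Principle B holds.
*the senators₁* is an R-expression; *them₁* does not c-command it, and no other NP shares its index, so Principle C is satisfied.
All principles are respected.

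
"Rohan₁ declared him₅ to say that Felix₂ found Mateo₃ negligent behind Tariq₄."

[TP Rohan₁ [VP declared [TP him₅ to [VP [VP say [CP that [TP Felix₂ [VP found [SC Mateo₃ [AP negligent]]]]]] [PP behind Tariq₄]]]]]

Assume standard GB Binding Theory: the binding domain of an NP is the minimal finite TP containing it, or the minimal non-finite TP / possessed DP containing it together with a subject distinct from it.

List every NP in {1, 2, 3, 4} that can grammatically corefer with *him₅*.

none

*him* is a pronoun, so Principle B applies: it must be free in its binding domain.
Binding domain of *him₅*: the matrix TP, whose subject is Rohan₁.
*Rohan₁* c-commands the pronoun within its binding domain → coindexation would violate Principle B.
*Felix₂*: the pronoun c-commands this R-expression → coindexation would violate Principle C on *Felix₂*.
*Mateo₃*: the pronoun c-commands this R-expression → coindexation would violate Principle C on *Mateo₃*.
*Tariq₄*: the pronoun c-commands this R-expression → coindexation would violate Principle C on *Tariq₄*.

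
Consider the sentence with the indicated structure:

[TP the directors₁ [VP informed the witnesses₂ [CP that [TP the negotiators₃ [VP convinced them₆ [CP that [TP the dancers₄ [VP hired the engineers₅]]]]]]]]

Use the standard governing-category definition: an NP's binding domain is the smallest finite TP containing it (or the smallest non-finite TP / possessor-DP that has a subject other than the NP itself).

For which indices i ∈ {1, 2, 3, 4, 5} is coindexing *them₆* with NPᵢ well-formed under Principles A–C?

{1, 2}

*them* is a pronoun, so Principle B applies: it must be free in its binding domain.
Binding domain of *them₆*: the embedded TP, whose subject is the negotiators₃.
*the directors₁* c-commands the pronoun but from outside its binding domain, and is not c-commanded by it → coindexation permitted.
*the witnesses₂* c-commands the pronoun but from outside its binding domain, and is not c-commanded by it → coindexation permitted.
*the negotiators₃* c-commands the pronoun within its binding domain → coindexation would violate Principle B.
*the dancers₄*: the pronoun c-commands this R-expression → coindexation would violate Principle C on *the dancers₄*.
*the engineers₅*: the pronoun c-commands this R-expression → coindexation would violate Principle C on *the engineers₅*.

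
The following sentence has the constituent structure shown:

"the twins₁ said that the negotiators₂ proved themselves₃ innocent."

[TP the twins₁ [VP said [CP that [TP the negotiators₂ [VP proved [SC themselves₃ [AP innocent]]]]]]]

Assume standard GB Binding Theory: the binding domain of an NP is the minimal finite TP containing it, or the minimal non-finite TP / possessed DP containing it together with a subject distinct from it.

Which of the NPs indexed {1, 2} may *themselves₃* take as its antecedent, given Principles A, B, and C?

{2}

*themselves* is an anaphor, so Principle A applies: it must be bound in its binding domain.
Binding domain of *themselves₃*: the embedded TP, whose subject is the negotiators₂.
*the twins₁* c-commands the anaphor but is outside its binding domain → cannot satisfy Principle A.
*the negotiators₂* c-commands the anaphor within its binding domain → licit binder.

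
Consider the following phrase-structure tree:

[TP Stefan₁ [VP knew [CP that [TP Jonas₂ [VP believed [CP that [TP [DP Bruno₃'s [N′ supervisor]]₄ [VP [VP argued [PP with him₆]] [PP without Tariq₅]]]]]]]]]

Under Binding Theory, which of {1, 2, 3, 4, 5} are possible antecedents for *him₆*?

{1, 2, 3, 5}

*him* is a pronoun, so Principle B applies: it must be free in its binding domain.
Binding domain of *him₆*: the embedded TP, whose subject is [Bruno₃'s supervisor]₄.
*Stefan₁* c-commands the pronoun but from outside its binding domain, and is not c-commanded by it → coindexation permitted.
*Jonas₂* c-commands the pronoun but from outside its binding domain, and is not c-commanded by it → coindexation permitted.
*Bruno₃* and the pronoun do not c-command one another → neither Principle B nor Principle C is at stake; coindexation permitted.
*[Bruno₃'s supervisor]₄* c-commands the pronoun within its binding domain → coindexation would violate Principle B.
*Tariq₅* and the pronoun do not c-command one another → neither Principle B nor Principle C is at stake; coindexation permitted.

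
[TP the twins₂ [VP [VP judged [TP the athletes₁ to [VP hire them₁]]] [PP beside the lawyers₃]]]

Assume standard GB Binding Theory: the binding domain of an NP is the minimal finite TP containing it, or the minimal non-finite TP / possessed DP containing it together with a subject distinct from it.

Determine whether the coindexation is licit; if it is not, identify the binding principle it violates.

Principle B

The two coindexed NPs are *the athletes₁* and *them₁*.
*them₁* is a pronoun. Its binding domain is the embedded TP, whose subject is the athletes₁.
*the athletes₁* c-commands it within that domain and carries the same index.
The pronoun is locally bound → Principle B violation.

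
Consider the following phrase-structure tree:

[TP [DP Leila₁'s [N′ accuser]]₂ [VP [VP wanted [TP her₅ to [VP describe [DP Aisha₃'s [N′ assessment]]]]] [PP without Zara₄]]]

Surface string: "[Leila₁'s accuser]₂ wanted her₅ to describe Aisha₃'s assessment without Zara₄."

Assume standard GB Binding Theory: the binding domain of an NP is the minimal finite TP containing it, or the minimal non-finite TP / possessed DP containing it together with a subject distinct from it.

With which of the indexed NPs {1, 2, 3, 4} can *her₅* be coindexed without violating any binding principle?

*her* is a pronoun, so Principle B applies: it must be free in its binding domain.
Binding domain of *her₅*: the matrix TP, whose subject is [Leila₁'s accuser]₂.
*Leila₁* and the pronoun do not c-command one another → neither Principle B nor Principle C is at stake; coindexation permitted.
*[Leila₁'s accuser]₂* c-commands the pronoun within its binding domain → coindexation would violate Principle B.
*Aisha₃*: the pronoun c-commands this R-expression → coindexation would violate Principle C on *Aisha₃*.
*Zara₄* and the pronoun do not c-command one another → neither Principle B nor Principle C is at stake; coindexation permitted.

{1, 4}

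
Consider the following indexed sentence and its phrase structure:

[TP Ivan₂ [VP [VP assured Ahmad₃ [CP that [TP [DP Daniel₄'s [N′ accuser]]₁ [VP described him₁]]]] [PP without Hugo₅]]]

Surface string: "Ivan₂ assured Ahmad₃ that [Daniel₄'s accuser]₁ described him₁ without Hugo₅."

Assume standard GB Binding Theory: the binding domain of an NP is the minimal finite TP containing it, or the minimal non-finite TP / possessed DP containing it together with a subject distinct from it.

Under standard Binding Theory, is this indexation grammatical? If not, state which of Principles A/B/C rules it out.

The two coindexed NPs are *[Daniel₄'s accuser]₁* and *him₁*.
*him₁* is a pronoun. Its binding domain is the embedded TP, whose subject is [Daniel₄'s accuser]₁.
*[Daniel₄'s accuser]₁* c-commands it within that domain and carries the same index.
The pronoun is locally bound → Principle B violation.

Principle B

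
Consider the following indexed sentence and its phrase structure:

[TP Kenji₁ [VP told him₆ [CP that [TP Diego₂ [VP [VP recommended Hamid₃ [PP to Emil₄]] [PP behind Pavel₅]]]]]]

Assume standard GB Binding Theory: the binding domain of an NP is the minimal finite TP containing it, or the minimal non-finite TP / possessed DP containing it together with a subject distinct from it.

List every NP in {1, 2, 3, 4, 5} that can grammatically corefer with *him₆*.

none

*him* is a pronoun, so Principle B applies: it must be free in its binding domain.
Binding domain of *him₆*: the matrix TP, whose subject is Kenji₁.
*Kenji₁* c-commands the pronoun within its binding domain → coindexation would violate Principle B.
*Diego₂*: the pronoun c-commands this R-expression → coindexation would violate Principle C on *Diego₂*.
*Hamid₃*: the pronoun c-commands this R-expression → coindexation would violate Principle C on *Hamid₃*.
*Emil₄*: the pronoun c-commands this R-expression → coindexation would violate Principle C on *Emil₄*.
*Pavel₅*: the pronoun c-commands this R-expression → coindexation would violate Principle C on *Pavel₅*.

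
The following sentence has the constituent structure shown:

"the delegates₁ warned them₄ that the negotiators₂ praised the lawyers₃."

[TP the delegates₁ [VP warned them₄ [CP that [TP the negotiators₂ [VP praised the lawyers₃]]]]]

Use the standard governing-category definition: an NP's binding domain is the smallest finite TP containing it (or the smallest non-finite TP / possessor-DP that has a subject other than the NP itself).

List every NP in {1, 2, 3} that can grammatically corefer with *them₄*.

none

*them* is a pronoun, so Principle B applies: it must be free in its binding domain.
Binding domain of *them₄*: the matrix TP, whose subject is the delegates₁.
*the delegates₁* c-commands the pronoun within its binding domain → coindexation would violate Principle B.
*the negotiators₂*: the pronoun c-commands this R-expression → coindexation would violate Principle C on *the negotiators₂*.
*the lawyers₃*: the pronoun c-commands this R-expression → coindexation would violate Principle C on *the lawyers₃*.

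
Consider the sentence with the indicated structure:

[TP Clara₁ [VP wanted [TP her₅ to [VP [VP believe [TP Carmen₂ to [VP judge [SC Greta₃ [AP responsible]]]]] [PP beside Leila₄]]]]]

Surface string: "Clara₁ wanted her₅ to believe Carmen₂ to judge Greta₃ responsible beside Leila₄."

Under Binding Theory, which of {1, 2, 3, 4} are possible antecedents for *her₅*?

*her* is a pronoun, so Principle B applies: it must be free in its binding domain.
Binding domain of *her₅*: the matrix TP, whose subject is Clara₁.
*Clara₁* c-commands the pronoun within its binding domain → coindexation would violate Principle B.
*Carmen₂*: the pronoun c-commands this R-expression → coindexation would violate Principle C on *Carmen₂*.
*Greta₃*: the pronoun c-commands this R-expression → coindexation would violate Principle C on *Greta₃*.
*Leila₄*: the pronoun c-commands this R-expression → coindexation would violate Principle C on *Leila₄*.

none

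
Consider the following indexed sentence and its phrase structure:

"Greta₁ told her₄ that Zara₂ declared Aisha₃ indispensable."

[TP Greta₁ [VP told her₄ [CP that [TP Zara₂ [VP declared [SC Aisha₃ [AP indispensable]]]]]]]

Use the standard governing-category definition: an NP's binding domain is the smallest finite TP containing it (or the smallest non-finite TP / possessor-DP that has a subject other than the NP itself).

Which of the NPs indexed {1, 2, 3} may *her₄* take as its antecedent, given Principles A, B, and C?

*her* is a pronoun, so Principle B applies: it must be free in its binding domain.
Binding domain of *her₄*: the matrix TP, whose subject is Greta₁.
*Greta₁* c-commands the pronoun within its binding domain → coindexation would violate Principle B.
*Zara₂*: the pronoun c-commands this R-expression → coindexation would violate Principle C on *Zara₂*.
*Aisha₃*: the pronoun c-commands this R-expression → coindexation would violate Principle C on *Aisha₃*.

none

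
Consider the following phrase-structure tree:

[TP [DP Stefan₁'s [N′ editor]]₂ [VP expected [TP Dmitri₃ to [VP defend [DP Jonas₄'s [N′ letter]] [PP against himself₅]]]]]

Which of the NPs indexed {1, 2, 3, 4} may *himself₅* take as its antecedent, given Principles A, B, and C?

{3}

*himself* is an anaphor, so Principle A applies: it must be bound in its binding domain.
Binding domain of *himself₅*: the embedded TP, whose subject is Dmitri₃.
*Stefan₁* does not c-command the anaphor → cannot bind it.
*[Stefan₁'s editor]₂* c-commands the anaphor but is outside its binding domain → cannot satisfy Principle A.
*Dmitri₃* c-commands the anaphor within its binding domain → licit binder.
*Jonas₄* does not c-command the anaphor → cannot bind it.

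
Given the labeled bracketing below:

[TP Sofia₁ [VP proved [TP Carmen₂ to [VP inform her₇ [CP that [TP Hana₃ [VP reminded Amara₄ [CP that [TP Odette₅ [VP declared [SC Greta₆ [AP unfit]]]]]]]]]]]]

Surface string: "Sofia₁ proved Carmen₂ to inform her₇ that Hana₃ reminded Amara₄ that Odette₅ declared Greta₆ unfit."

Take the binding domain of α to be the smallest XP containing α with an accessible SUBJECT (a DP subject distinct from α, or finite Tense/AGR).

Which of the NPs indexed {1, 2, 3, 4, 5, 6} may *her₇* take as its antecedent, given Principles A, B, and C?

{1}

*her* is a pronoun, so Principle B applies: it must be free in its binding domain.
Binding domain of *her₇*: the embedded TP, whose subject is Carmen₂.
*Sofia₁* c-commands the pronoun but from outside its binding domain, and is not c-commanded by it → coindexation permitted.
*Carmen₂* c-commands the pronoun within its binding domain → coindexation would violate Principle B.
*Hana₃*: the pronoun c-commands this R-expression → coindexation would violate Principle C on *Hana₃*.
*Amara₄*: the pronoun c-commands this R-expression → coindexation would violate Principle C on *Amara₄*.
*Odette₅*: the pronoun c-commands this R-expression → coindexation would violate Principle C on *Odette₅*.
*Greta₆*: the pronoun c-commands this R-expression → coindexation would violate Principle C on *Greta₆*.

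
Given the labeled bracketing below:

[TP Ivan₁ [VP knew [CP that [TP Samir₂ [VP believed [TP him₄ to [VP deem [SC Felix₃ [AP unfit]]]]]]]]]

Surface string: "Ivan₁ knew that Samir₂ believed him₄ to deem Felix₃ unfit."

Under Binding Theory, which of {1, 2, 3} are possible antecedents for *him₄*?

*him* is a pronoun, so Principle B applies: it must be free in its binding domain.
Binding domain of *him₄*: the embedded TP, whose subject is Samir₂.
*Ivan₁* c-commands the pronoun but from outside its binding domain, and is not c-commanded by it → coindexation permitted.
*Samir₂* c-commands the pronoun within its binding domain → coindexation would violate Principle B.
*Felix₃*: the pronoun c-commands this R-expression → coindexation would violate Principle C on *Felix₃*.

{1}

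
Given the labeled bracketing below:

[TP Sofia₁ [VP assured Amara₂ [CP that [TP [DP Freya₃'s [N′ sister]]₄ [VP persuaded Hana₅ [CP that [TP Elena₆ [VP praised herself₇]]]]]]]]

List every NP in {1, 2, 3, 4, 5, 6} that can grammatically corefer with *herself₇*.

{6}

*herself* is an anaphor, so Principle A applies: it must be bound in its binding domain.
Binding domain of *herself₇*: the embedded TP, whose subject is Elena₆.
*Sofia₁* c-commands the anaphor but is outside its binding domain → cannot satisfy Principle A.
*Amara₂* c-commands the anaphor but is outside its binding domain → cannot satisfy Principle A.
*Freya₃* does not c-command the anaphor → cannot bind it.
*[Freya₃'s sister]₄* c-commands the anaphor but is outside its binding domain → cannot satisfy Principle A.
*Hana₅* c-commands the anaphor but is outside its binding domain → cannot satisfy Principle A.
*Elena₆* c-commands the anaphor within its binding domain → licit binder.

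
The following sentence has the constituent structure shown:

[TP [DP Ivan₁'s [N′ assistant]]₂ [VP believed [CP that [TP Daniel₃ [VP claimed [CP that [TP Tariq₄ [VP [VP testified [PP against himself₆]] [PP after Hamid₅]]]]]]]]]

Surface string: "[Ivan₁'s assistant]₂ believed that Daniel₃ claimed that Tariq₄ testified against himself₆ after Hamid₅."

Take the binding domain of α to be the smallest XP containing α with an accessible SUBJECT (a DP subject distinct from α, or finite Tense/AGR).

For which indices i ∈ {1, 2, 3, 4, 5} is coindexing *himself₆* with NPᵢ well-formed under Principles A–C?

{4}

*himself* is an anaphor, so Principle A applies: it must be bound in its binding domain.
Binding domain of *himself₆*: the embedded TP, whose subject is Tariq₄.
*Ivan₁* does not c-command the anaphor → cannot bind it.
*[Ivan₁'s assistant]₂* c-commands the anaphor but is outside its binding domain → cannot satisfy Principle A.
*Daniel₃* c-commands the anaphor but is outside its binding domain → cannot satisfy Principle A.
*Tariq₄* c-commands the anaphor within its binding domain → licit binder.
*Hamid₅* does not c-command the anaphor → cannot bind it.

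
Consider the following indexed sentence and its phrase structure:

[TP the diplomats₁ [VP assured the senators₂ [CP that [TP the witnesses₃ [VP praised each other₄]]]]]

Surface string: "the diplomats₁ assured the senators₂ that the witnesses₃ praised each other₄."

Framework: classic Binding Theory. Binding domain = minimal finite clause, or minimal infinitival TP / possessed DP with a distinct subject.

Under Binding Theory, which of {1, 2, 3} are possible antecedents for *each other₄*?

*each other* is an anaphor, so Principle A applies: it must be bound in its binding domain.
Binding domain of *each other₄*: the embedded TP, whose subject is the witnesses₃.
*the diplomats₁* c-commands the anaphor but is outside its binding domain → cannot satisfy Principle A.
*the senators₂* c-commands the anaphor but is outside its binding domain → cannot satisfy Principle A.
*the witnesses₃* c-commands the anaphor within its binding domain → licit binder.

{3}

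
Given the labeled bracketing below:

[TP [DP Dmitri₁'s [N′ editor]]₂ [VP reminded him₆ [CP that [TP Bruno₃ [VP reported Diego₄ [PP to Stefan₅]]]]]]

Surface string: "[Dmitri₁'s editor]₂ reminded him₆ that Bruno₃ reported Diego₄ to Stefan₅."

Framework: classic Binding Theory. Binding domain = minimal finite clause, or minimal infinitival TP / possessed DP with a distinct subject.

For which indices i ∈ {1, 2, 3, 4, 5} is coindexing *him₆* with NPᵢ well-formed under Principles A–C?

*him* is a pronoun, so Principle B applies: it must be free in its binding domain.
Binding domain of *him₆*: the matrix TP, whose subject is [Dmitri₁'s editor]₂.
*Dmitri₁* and the pronoun do not c-command one another → neither Principle B nor Principle C is at stake; coindexation permitted.
*[Dmitri₁'s editor]₂* c-commands the pronoun within its binding domain → coindexation would violate Principle B.
*Bruno₃*: the pronoun c-commands this R-expression → coindexation would violate Principle C on *Bruno₃*.
*Diego₄*: the pronoun c-commands this R-expression → coindexation would violate Principle C on *Diego₄*.
*Stefan₅*: the pronoun c-commands this R-expression → coindexation would violate Principle C on *Stefan₅*.

{1}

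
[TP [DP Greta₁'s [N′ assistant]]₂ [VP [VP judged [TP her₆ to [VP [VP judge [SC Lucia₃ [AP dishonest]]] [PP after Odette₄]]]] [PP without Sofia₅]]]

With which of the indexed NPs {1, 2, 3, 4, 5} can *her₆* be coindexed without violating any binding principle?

*her* is a pronoun, so Principle B applies: it must be free in its binding domain.
Binding domain of *her₆*: the matrix TP, whose subject is [Greta₁'s assistant]₂.
*Greta₁* and the pronoun do not c-command one another → neither Principle B nor Principle C is at stake; coindexation permitted.
*[Greta₁'s assistant]₂* c-commands the pronoun within its binding domain → coindexation would violate Principle B.
*Lucia₃*: the pronoun c-commands this R-expression → coindexation would violate Principle C on *Lucia₃*.
*Odette₄*: the pronoun c-commands this R-expression → coindexation would violate Principle C on *Odette₄*.
*Sofia₅* and the pronoun do not c-command one another → neither Principle B nor Principle C is at stake; coindexation permitted.

{1, 5}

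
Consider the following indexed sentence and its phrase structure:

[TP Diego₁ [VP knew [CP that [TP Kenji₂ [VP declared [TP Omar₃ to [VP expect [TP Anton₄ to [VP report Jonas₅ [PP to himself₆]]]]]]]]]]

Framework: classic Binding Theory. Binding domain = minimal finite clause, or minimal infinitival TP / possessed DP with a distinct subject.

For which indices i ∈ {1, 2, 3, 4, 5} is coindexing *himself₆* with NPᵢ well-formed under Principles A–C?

*himself* is an anaphor, so Principle A applies: it must be bound in its binding domain.
Binding domain of *himself₆*: the embedded TP, whose subject is Anton₄.
*Diego₁* c-commands the anaphor but is outside its binding domain → cannot satisfy Principle A.
*Kenji₂* c-commands the anaphor but is outside its binding domain → cannot satisfy Principle A.
*Omar₃* c-commands the anaphor but is outside its binding domain → cannot satisfy Principle A.
*Anton₄* c-commands the anaphor within its binding domain → licit binder.
*Jonas₅* c-commands the anaphor within its binding domain → licit binder.

{4, 5}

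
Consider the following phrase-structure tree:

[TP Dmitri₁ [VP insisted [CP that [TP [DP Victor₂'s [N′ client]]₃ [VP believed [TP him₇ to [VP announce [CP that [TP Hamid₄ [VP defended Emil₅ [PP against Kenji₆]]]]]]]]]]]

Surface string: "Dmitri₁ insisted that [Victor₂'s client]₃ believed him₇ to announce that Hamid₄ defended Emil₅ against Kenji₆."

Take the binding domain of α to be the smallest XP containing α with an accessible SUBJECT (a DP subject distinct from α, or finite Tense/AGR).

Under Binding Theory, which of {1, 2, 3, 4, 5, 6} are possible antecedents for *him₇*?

*him* is a pronoun, so Principle B applies: it must be free in its binding domain.
Binding domain of *him₇*: the embedded TP, whose subject is [Victor₂'s client]₃.
*Dmitri₁* c-commands the pronoun but from outside its binding domain, and is not c-commanded by it → coindexation permitted.
*Victor₂* and the pronoun do not c-command one another → neither Principle B nor Principle C is at stake; coindexation permitted.
*[Victor₂'s client]₃* c-commands the pronoun within its binding domain → coindexation would violate Principle B.
*Hamid₄*: the pronoun c-commands this R-expression → coindexation would violate Principle C on *Hamid₄*.
*Emil₅*: the pronoun c-commands this R-expression → coindexation would violate Principle C on *Emil₅*.
*Kenji₆*: the pronoun c-commands this R-expression → coindexation would violate Principle C on *Kenji₆*.

{1, 2}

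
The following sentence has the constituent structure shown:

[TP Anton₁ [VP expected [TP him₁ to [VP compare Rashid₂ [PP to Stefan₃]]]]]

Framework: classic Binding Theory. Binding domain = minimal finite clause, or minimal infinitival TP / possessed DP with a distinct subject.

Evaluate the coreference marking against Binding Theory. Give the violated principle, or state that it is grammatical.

Principle B

The two coindexed NPs are *Anton₁* and *him₁*.
*him₁* is a pronoun. Its binding domain is the matrix TP, whose subject is Anton₁.
*Anton₁* c-commands it within that domain and carries the same index.
The pronoun is locally bound → Principle B violation.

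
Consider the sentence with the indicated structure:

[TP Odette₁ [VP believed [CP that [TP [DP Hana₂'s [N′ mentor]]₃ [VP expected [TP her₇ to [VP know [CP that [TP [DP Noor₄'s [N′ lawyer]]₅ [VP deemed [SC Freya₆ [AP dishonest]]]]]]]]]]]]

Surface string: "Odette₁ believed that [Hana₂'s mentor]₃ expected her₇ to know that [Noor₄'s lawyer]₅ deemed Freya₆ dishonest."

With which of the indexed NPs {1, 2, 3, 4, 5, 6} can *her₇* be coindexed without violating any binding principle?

{1, 2}

*her* is a pronoun, so Principle B applies: it must be free in its binding domain.
Binding domain of *her₇*: the embedded TP, whose subject is [Hana₂'s mentor]₃.
*Odette₁* c-commands the pronoun but from outside its binding domain, and is not c-commanded by it → coindexation permitted.
*Hana₂* and the pronoun do not c-command one another → neither Principle B nor Principle C is at stake; coindexation permitted.
*[Hana₂'s mentor]₃* c-commands the pronoun within its binding domain → coindexation would violate Principle B.
*Noor₄*: the pronoun c-commands this R-expression → coindexation would violate Principle C on *Noor₄*.
*[Noor₄'s lawyer]₅*: the pronoun c-commands this R-expression → coindexation would violate Principle C on *[Noor₄'s lawyer]₅*.
*Freya₆*: the pronoun c-commands this R-expression → coindexation would violate Principle C on *Freya₆*.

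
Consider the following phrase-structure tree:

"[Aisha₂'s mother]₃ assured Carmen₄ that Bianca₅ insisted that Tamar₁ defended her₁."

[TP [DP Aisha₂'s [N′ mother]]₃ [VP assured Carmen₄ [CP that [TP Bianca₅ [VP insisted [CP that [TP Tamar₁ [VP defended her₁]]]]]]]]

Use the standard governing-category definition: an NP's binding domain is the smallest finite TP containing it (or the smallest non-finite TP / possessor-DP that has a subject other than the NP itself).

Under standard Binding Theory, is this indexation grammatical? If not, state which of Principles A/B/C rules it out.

The two coindexed NPs are *Tamar₁* and *her₁*.
*her₁* is a pronoun. Its binding domain is the embedded TP, whose subject is Tamar₁.
*Tamar₁* c-commands it within that domain and carries the same index.
The pronoun is locally bound → Principle B violation.

Principle B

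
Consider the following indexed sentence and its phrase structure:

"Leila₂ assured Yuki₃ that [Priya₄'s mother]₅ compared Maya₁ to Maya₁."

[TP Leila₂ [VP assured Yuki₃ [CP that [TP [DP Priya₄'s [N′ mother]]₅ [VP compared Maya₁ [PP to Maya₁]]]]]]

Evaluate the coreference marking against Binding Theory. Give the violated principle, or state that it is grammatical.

Principle C

The two coindexed NPs are *Maya₁* (the lower occurrence) and *Maya₁* (the higher occurrence).
*Maya₁* (the lower occurrence) is an R-expression. Principle C requires it to be free everywhere.
*Maya₁* (the higher occurrence) c-commands it and carries the same index.
The R-expression is bound → Principle C violation.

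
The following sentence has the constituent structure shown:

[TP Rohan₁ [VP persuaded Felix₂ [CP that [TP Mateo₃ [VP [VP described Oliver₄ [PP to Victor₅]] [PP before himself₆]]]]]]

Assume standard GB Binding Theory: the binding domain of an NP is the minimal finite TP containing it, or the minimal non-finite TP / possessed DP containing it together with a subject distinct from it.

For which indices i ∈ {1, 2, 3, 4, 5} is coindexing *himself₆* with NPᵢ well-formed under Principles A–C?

{3}

*himself* is an anaphor, so Principle A applies: it must be bound in its binding domain.
Binding domain of *himself₆*: the embedded TP, whose subject is Mateo₃.
*Rohan₁* c-commands the anaphor but is outside its binding domain → cannot satisfy Principle A.
*Felix₂* c-commands the anaphor but is outside its binding domain → cannot satisfy Principle A.
*Mateo₃* c-commands the anaphor within its binding domain → licit binder.
*Oliver₄* does not c-command the anaphor → cannot bind it.
*Victor₅* does not c-command the anaphor → cannot bind it.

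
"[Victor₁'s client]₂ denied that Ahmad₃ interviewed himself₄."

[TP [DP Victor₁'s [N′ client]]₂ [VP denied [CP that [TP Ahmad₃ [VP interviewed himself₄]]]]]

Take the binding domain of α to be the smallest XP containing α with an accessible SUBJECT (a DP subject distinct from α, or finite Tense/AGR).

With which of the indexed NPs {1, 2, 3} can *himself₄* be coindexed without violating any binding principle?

{3}

*himself* is an anaphor, so Principle A applies: it must be bound in its binding domain.
Binding domain of *himself₄*: the embedded TP, whose subject is Ahmad₃.
*Victor₁* does not c-command the anaphor → cannot bind it.
*[Victor₁'s client]₂* c-commands the anaphor but is outside its binding domain → cannot satisfy Principle A.
*Ahmad₃* c-commands the anaphor within its binding domain → licit binder.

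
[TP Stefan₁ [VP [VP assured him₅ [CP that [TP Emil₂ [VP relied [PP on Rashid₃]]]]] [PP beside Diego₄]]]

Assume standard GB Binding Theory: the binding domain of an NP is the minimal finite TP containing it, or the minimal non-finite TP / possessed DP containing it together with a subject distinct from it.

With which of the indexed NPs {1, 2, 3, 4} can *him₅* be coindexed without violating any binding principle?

*him* is a pronoun, so Principle B applies: it must be free in its binding domain.
Binding domain of *him₅*: the matrix TP, whose subject is Stefan₁.
*Stefan₁* c-commands the pronoun within its binding domain → coindexation would violate Principle B.
*Emil₂*: the pronoun c-commands this R-expression → coindexation would violate Principle C on *Emil₂*.
*Rashid₃*: the pronoun c-commands this R-expression → coindexation would violate Principle C on *Rashid₃*.
*Diego₄* and the pronoun do not c-command one another → neither Principle B nor Principle C is at stake; coindexation permitted.

{4}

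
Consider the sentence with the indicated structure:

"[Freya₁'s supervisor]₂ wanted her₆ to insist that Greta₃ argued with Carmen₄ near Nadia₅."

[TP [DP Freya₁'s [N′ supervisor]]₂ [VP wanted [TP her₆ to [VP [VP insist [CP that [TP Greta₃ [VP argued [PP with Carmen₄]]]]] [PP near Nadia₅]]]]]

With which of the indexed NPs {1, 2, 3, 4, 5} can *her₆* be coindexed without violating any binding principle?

{1}

*her* is a pronoun, so Principle B applies: it must be free in its binding domain.
Binding domain of *her₆*: the matrix TP, whose subject is [Freya₁'s supervisor]₂.
*Freya₁* and the pronoun do not c-command one another → neither Principle B nor Principle C is at stake; coindexation permitted.
*[Freya₁'s supervisor]₂* c-commands the pronoun within its binding domain → coindexation would violate Principle B.
*Greta₃*: the pronoun c-commands this R-expression → coindexation would violate Principle C on *Greta₃*.
*Carmen₄*: the pronoun c-commands this R-expression → coindexation would violate Principle C on *Carmen₄*.
*Nadia₅*: the pronoun c-commands this R-expression → coindexation would violate Principle C on *Nadia₅*.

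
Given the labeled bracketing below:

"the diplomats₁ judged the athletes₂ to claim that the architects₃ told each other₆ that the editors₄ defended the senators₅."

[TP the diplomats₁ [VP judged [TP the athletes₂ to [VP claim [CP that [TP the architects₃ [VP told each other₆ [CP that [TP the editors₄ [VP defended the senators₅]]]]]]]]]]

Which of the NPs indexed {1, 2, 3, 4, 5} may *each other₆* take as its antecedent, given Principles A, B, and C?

*each other* is an anaphor, so Principle A applies: it must be bound in its binding domain.
Binding domain of *each other₆*: the embedded TP, whose subject is the architects₃.
*the diplomats₁* c-commands the anaphor but is outside its binding domain → cannot satisfy Principle A.
*the athletes₂* c-commands the anaphor but is outside its binding domain → cannot satisfy Principle A.
*the architects₃* c-commands the anaphor within its binding domain → licit binder.
*the editors₄* does not c-command the anaphor → cannot bind it.
*the senators₅* does not c-command the anaphor → cannot bind it.

{3}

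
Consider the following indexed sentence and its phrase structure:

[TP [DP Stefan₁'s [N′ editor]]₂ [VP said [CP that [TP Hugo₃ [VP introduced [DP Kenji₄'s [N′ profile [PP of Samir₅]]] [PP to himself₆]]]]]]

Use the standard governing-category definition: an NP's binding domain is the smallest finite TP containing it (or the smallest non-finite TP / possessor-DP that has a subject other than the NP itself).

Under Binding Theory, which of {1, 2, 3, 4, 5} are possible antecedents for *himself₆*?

{3}

*himself* is an anaphor, so Principle A applies: it must be bound in its binding domain.
Binding domain of *himself₆*: the embedded TP, whose subject is Hugo₃.
*Stefan₁* does not c-command the anaphor → cannot bind it.
*[Stefan₁'s editor]₂* c-commands the anaphor but is outside its binding domain → cannot satisfy Principle A.
*Hugo₃* c-commands the anaphor within its binding domain → licit binder.
*Kenji₄* does not c-command the anaphor → cannot bind it.
*Samir₅* does not c-command the anaphor → cannot bind it.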